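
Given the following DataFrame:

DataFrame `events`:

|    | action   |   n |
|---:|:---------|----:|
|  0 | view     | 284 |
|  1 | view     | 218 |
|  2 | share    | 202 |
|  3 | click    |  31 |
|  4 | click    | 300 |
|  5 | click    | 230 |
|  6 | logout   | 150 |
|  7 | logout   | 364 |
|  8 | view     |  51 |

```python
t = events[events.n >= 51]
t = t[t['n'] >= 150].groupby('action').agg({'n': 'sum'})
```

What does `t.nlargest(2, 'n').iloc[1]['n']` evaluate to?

filter rows where n >= 51:
   action    n
0    view  284
1    view  218
2   share  202
4   click  300
5   click  230
6  logout  150
7  logout  364
8    view   51
filter rows where n >= 150:
   action    n
0    view  284
1    view  218
2   share  202
4   click  300
5   click  230
6  logout  150
7  logout  364
group by action, sum of n:
          n
action     
click   530
logout  514
share   202
view    502
take 2 rows with largest n:
          n
action     
click   530
logout  514
value at position 1, column 'n' → 514

514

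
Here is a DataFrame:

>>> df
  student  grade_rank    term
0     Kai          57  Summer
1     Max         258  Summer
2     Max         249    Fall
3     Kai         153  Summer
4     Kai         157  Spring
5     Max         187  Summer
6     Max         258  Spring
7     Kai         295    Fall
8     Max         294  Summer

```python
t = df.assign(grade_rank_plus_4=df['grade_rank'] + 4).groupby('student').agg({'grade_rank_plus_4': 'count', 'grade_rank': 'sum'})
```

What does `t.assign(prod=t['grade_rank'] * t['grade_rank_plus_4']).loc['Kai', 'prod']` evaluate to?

2648

add column grade_rank_plus_4 = df['grade_rank'] + 4:
  student  grade_rank    term  grade_rank_plus_4
0     Kai          57  Summer                 61
1     Max         258  Summer                262
2     Max         249    Fall                253
3     Kai         153  Summer                157
4     Kai         157  Spring                161
5     Max         187  Summer                191
6     Max         258  Spring                262
7     Kai         295    Fall                299
8     Max         294  Summer                298
group by student: count(grade_rank_plus_4), sum(grade_rank):
         grade_rank_plus_4  grade_rank
student                               
Kai                      4         662
Max                      5        1246
add column prod = t['grade_rank'] * t['grade_rank_plus_4']:
         grade_rank_plus_4  grade_rank  prod
student                                     
Kai                      4         662  2648
Max                      5        1246  6230
Reading off the value at row 'Kai', column 'prod', we get 2648.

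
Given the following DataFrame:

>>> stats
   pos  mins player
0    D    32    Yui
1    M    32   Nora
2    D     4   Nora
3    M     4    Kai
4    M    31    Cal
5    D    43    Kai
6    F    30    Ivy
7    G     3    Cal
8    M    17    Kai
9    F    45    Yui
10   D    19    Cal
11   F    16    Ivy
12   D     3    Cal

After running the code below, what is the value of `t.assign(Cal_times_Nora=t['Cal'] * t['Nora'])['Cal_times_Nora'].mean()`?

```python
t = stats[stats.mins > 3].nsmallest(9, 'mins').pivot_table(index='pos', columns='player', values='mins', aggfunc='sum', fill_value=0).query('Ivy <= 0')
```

filter rows where mins > 3:
   pos  mins player
0    D    32    Yui
1    M    32   Nora
2    D     4   Nora
3    M     4    Kai
4    M    31    Cal
5    D    43    Kai
6    F    30    Ivy
8    M    17    Kai
9    F    45    Yui
10   D    19    Cal
11   F    16    Ivy
take 9 rows with smallest mins:
   pos  mins player
2    D     4   Nora
3    M     4    Kai
11   F    16    Ivy
8    M    17    Kai
10   D    19    Cal
6    F    30    Ivy
4    M    31    Cal
0    D    32    Yui
1    M    32   Nora
pivot: rows=pos, cols=player, sum(mins):
player  Cal  Ivy  Kai  Nora  Yui
pos                             
D        19    0    0     4   32
F         0   46    0     0    0
M        31    0   21    32    0
filter rows where Ivy <= 0:
player  Cal  Ivy  Kai  Nora  Yui
pos                             
D        19    0    0     4   32
M        31    0   21    32    0
add column Cal_times_Nora = t['Cal'] * t['Nora']:
player  Cal  Ivy  Kai  Nora  Yui  Cal_times_Nora
pos                                             
D        19    0    0     4   32              76
M        31    0   21    32    0             992

534.0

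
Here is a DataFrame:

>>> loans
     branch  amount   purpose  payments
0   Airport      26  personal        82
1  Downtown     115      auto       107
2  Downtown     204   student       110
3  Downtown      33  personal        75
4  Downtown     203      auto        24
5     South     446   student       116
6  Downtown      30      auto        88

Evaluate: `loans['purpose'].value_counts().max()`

3

value_counts of purpose:
purpose
auto        3
personal    2
student     2
Name: count, dtype: int64
Reading off the max of the resulting series, we get 3.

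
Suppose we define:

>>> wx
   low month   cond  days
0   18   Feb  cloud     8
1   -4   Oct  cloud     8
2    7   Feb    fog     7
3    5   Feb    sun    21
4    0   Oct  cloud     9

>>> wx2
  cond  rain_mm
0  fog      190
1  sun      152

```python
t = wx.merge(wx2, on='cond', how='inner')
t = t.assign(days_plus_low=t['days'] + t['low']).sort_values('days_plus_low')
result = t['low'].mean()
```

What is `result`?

6.0

merge on 'cond' (how='inner') → 2 rows:
   low month cond  days  rain_mm
0    7   Feb  fog     7      190
1    5   Feb  sun    21      152
add column days_plus_low = t['days'] + t['low']:
   low month cond  days  rain_mm  days_plus_low
0    7   Feb  fog     7      190             14
1    5   Feb  sun    21      152             26
sort by days_plus_low:
   low month cond  days  rain_mm  days_plus_low
0    7   Feb  fog     7      190             14
1    5   Feb  sun    21      152             26
mean of column 'low' → 6.0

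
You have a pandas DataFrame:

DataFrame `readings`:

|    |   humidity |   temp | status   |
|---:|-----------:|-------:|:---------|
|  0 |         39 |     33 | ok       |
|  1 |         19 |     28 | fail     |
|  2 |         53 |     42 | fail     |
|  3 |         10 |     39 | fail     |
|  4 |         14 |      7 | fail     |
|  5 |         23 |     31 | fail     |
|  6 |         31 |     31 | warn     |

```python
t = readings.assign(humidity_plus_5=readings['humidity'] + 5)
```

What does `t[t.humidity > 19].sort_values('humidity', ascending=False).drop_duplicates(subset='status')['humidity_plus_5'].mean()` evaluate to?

add column humidity_plus_5 = readings['humidity'] + 5:
   humidity  temp status  humidity_plus_5
0        39    33     ok               44
1        19    28   fail               24
2        53    42   fail               58
3        10    39   fail               15
4        14     7   fail               19
5        23    31   fail               28
6        31    31   warn               36
filter rows where humidity > 19:
   humidity  temp status  humidity_plus_5
0        39    33     ok               44
2        53    42   fail               58
5        23    31   fail               28
6        31    31   warn               36
sort by humidity descending:
   humidity  temp status  humidity_plus_5
2        53    42   fail               58
0        39    33     ok               44
6        31    31   warn               36
5        23    31   fail               28
drop duplicate status (keep=first):
   humidity  temp status  humidity_plus_5
2        53    42   fail               58
0        39    33     ok               44
6        31    31   warn               36
Then the mean of column 'humidity_plus_5': 46.0

46.0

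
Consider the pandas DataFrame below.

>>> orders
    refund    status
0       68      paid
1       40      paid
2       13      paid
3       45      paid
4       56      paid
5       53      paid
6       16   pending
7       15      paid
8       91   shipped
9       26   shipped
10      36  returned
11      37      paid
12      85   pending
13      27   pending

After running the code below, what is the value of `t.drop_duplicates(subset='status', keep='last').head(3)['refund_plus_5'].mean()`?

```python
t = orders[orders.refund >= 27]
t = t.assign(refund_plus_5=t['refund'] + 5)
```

59.6666666667

filter rows where refund >= 27:
    refund    status
0       68      paid
1       40      paid
3       45      paid
4       56      paid
5       53      paid
8       91   shipped
10      36  returned
11      37      paid
12      85   pending
13      27   pending
add column refund_plus_5 = t['refund'] + 5:
    refund    status  refund_plus_5
0       68      paid             73
1       40      paid             45
3       45      paid             50
4       56      paid             61
5       53      paid             58
8       91   shipped             96
10      36  returned             41
11      37      paid             42
12      85   pending             90
13      27   pending             32
drop duplicate status (keep=last):
    refund    status  refund_plus_5
8       91   shipped             96
10      36  returned             41
11      37      paid             42
13      27   pending             32
take first 3 rows:
    refund    status  refund_plus_5
8       91   shipped             96
10      36  returned             41
11      37      paid             42
Then the mean of column 'refund_plus_5': 59.6666666667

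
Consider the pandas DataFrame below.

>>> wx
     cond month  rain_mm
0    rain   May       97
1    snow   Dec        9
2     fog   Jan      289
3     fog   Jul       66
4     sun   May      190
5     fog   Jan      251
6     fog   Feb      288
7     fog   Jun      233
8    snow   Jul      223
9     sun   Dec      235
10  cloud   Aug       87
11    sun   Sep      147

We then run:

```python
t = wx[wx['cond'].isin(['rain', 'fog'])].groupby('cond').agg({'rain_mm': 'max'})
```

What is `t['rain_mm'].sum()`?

386

filter rows where cond in ['rain', 'fog']:
   cond month  rain_mm
0  rain   May       97
2   fog   Jan      289
3   fog   Jul       66
5   fog   Jan      251
6   fog   Feb      288
7   fog   Jun      233
group by cond, max of rain_mm:
      rain_mm
cond         
fog       289
rain       97
Finally, sum of column 'rain_mm' = 386.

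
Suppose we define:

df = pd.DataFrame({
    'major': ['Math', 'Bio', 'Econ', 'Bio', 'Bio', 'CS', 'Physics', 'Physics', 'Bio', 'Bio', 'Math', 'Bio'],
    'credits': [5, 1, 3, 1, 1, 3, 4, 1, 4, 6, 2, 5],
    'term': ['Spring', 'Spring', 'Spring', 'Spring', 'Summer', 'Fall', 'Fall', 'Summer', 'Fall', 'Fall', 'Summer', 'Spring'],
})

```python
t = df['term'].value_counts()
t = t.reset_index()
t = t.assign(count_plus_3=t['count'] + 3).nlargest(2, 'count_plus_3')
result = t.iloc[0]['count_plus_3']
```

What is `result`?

value_counts of term:
term
Spring    5
Fall      4
Summer    3
Name: count, dtype: int64
reset_index():
     term  count
0  Spring      5
1    Fall      4
2  Summer      3
add column count_plus_3 = t['count'] + 3:
     term  count  count_plus_3
0  Spring      5             8
1    Fall      4             7
2  Summer      3             6
take 2 rows with largest count_plus_3:
     term  count  count_plus_3
0  Spring      5             8
1    Fall      4             7
value at position 0, column 'count_plus_3' → 8

8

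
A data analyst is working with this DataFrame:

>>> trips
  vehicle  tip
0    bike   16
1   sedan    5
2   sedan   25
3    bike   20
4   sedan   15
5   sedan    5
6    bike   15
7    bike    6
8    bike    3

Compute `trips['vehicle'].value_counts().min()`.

4

value_counts of vehicle:
vehicle
bike     5
sedan    4
Name: count, dtype: int64
min of the resulting series → 4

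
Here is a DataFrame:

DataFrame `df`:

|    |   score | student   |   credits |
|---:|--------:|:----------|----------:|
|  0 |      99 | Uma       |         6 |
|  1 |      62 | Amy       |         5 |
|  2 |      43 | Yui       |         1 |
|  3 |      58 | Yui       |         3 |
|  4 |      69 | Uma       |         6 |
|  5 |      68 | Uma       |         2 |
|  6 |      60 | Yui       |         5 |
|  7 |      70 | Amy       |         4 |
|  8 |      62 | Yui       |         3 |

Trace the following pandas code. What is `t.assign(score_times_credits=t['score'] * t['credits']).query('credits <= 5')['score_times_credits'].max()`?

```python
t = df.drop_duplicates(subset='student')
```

drop duplicate student (keep=first):
   score student  credits
0     99     Uma        6
1     62     Amy        5
2     43     Yui        1
add column score_times_credits = t['score'] * t['credits']:
   score student  credits  score_times_credits
0     99     Uma        6                  594
1     62     Amy        5                  310
2     43     Yui        1                   43
filter rows where credits <= 5:
   score student  credits  score_times_credits
1     62     Amy        5                  310
2     43     Yui        1                   43
So max() = 310.

310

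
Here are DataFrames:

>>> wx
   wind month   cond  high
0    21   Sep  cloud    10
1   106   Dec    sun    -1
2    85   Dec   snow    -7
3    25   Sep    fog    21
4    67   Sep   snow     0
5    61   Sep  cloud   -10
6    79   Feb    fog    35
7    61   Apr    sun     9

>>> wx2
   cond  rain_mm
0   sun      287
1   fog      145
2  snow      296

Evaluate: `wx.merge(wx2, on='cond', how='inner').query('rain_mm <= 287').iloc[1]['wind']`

25

merge on 'cond' (how='inner') → 6 rows:
   wind month  cond  high  rain_mm
0   106   Dec   sun    -1      287
1    85   Dec  snow    -7      296
2    25   Sep   fog    21      145
3    67   Sep  snow     0      296
4    79   Feb   fog    35      145
5    61   Apr   sun     9      287
filter rows where rain_mm <= 287:
   wind month cond  high  rain_mm
0   106   Dec  sun    -1      287
2    25   Sep  fog    21      145
4    79   Feb  fog    35      145
5    61   Apr  sun     9      287
value at position 1, column 'wind' → 25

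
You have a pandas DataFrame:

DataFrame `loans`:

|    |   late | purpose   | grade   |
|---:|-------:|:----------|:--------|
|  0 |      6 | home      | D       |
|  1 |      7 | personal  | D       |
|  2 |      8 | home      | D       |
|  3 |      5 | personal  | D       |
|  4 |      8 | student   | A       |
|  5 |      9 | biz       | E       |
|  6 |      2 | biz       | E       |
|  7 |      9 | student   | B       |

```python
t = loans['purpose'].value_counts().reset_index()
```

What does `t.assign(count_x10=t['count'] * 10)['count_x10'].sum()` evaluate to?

80

value_counts of purpose:
purpose
home        2
personal    2
student     2
biz         2
Name: count, dtype: int64
reset_index():
    purpose  count
0      home      2
1  personal      2
2   student      2
3       biz      2
add column count_x10 = t['count'] * 10:
    purpose  count  count_x10
0      home      2         20
1  personal      2         20
2   student      2         20
3       biz      2         20
Taking the sum of column 'count_x10' gives 80.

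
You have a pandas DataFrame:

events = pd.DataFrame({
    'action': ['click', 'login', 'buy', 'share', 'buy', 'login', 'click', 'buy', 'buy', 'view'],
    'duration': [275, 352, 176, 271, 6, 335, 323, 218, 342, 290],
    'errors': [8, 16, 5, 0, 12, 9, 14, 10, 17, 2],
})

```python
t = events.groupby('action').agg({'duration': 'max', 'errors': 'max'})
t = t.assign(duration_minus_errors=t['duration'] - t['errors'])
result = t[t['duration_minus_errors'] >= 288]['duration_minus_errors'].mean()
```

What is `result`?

314.5

group by action: max(duration), max(errors):
        duration  errors
action                  
buy          342      17
click        323      14
login        352      16
share        271       0
view         290       2
add column duration_minus_errors = t['duration'] - t['errors']:
        duration  errors  duration_minus_errors
action                                         
buy          342      17                    325
click        323      14                    309
login        352      16                    336
share        271       0                    271
view         290       2                    288
filter rows where duration_minus_errors >= 288:
        duration  errors  duration_minus_errors
action                                         
buy          342      17                    325
click        323      14                    309
login        352      16                    336
view         290       2                    288
Hence 314.5.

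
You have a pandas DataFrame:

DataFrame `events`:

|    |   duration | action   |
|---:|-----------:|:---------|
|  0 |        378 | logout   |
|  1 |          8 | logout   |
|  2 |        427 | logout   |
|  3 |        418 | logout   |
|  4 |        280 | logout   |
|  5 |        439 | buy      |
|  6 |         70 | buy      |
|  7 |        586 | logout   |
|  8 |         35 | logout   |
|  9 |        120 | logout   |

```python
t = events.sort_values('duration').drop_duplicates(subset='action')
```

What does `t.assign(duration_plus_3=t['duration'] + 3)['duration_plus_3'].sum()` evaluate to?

sort by duration:
   duration  action
1         8  logout
8        35  logout
6        70     buy
9       120  logout
4       280  logout
0       378  logout
3       418  logout
2       427  logout
5       439     buy
7       586  logout
drop duplicate action (keep=first):
   duration  action
1         8  logout
6        70     buy
add column duration_plus_3 = t['duration'] + 3:
   duration  action  duration_plus_3
1         8  logout               11
6        70     buy               73
sum of column 'duration_plus_3' → 84

84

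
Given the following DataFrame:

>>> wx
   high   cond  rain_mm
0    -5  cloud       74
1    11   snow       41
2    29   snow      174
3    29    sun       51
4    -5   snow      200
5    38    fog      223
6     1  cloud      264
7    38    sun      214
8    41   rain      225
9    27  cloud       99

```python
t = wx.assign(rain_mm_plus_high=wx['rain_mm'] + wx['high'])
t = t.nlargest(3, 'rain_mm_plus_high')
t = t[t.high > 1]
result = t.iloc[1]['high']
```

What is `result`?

add column rain_mm_plus_high = wx['rain_mm'] + wx['high']:
   high   cond  rain_mm  rain_mm_plus_high
0    -5  cloud       74                 69
1    11   snow       41                 52
2    29   snow      174                203
3    29    sun       51                 80
4    -5   snow      200                195
5    38    fog      223                261
6     1  cloud      264                265
7    38    sun      214                252
8    41   rain      225                266
9    27  cloud       99                126
take 3 rows with largest rain_mm_plus_high:
   high   cond  rain_mm  rain_mm_plus_high
8    41   rain      225                266
6     1  cloud      264                265
5    38    fog      223                261
filter rows where high > 1:
   high  cond  rain_mm  rain_mm_plus_high
8    41  rain      225                266
5    38   fog      223                261
So iloc[1]['high'] = 38.

38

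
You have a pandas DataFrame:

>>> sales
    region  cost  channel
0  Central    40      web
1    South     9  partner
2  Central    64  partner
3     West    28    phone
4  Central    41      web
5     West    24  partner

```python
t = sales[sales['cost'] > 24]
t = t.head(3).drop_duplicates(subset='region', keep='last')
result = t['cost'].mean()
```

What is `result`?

46.0

filter rows where cost > 24:
    region  cost  channel
0  Central    40      web
2  Central    64  partner
3     West    28    phone
4  Central    41      web
take first 3 rows:
    region  cost  channel
0  Central    40      web
2  Central    64  partner
3     West    28    phone
drop duplicate region (keep=last):
    region  cost  channel
2  Central    64  partner
3     West    28    phone
Then the mean of column 'cost': 46.0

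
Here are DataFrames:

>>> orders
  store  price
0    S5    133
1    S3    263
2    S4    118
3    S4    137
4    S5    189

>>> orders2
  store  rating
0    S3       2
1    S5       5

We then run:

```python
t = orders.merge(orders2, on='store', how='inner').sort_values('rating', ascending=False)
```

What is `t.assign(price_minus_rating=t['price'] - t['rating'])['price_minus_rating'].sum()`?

merge on 'store' (how='inner') → 3 rows:
  store  price  rating
0    S5    133       5
1    S3    263       2
2    S5    189       5
sort by rating descending:
  store  price  rating
0    S5    133       5
2    S5    189       5
1    S3    263       2
add column price_minus_rating = t['price'] - t['rating']:
  store  price  rating  price_minus_rating
0    S5    133       5                 128
2    S5    189       5                 184
1    S3    263       2                 261

573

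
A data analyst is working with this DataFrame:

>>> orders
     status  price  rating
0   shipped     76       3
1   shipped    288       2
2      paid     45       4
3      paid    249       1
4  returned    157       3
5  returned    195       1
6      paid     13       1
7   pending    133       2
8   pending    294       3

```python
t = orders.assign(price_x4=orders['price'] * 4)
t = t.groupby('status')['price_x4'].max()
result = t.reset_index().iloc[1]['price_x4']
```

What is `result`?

add column price_x4 = orders['price'] * 4:
     status  price  rating  price_x4
0   shipped     76       3       304
1   shipped    288       2      1152
2      paid     45       4       180
3      paid    249       1       996
4  returned    157       3       628
5  returned    195       1       780
6      paid     13       1        52
7   pending    133       2       532
8   pending    294       3      1176
group by status, max of price_x4:
status
paid         996
pending     1176
returned     780
shipped     1152
Name: price_x4, dtype: int64
reset_index():
     status  price_x4
0      paid       996
1   pending      1176
2  returned       780
3   shipped      1152

1176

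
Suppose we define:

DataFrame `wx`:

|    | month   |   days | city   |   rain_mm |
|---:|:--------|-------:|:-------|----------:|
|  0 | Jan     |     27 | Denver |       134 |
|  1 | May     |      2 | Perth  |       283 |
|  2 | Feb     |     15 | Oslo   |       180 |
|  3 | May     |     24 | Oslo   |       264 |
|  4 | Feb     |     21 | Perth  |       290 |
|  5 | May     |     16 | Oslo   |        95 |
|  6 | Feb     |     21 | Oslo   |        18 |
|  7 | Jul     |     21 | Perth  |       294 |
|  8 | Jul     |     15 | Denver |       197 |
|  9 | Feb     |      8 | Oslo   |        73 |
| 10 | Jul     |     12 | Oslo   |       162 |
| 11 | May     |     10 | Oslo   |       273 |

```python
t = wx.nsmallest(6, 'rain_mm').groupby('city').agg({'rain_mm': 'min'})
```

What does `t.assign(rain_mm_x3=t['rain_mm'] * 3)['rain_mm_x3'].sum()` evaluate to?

take 6 rows with smallest rain_mm:
   month  days    city  rain_mm
6    Feb    21    Oslo       18
9    Feb     8    Oslo       73
5    May    16    Oslo       95
0    Jan    27  Denver      134
10   Jul    12    Oslo      162
2    Feb    15    Oslo      180
group by city, min of rain_mm:
        rain_mm
city           
Denver      134
Oslo         18
add column rain_mm_x3 = t['rain_mm'] * 3:
        rain_mm  rain_mm_x3
city                       
Denver      134         402
Oslo         18          54

456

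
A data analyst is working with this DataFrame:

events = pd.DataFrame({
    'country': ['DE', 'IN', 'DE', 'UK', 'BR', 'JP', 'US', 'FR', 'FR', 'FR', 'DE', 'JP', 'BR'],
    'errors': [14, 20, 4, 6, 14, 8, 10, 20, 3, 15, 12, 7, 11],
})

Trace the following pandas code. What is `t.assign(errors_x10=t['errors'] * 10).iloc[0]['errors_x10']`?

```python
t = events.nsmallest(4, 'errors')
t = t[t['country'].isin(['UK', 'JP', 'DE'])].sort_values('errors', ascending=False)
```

70

take 4 rows with smallest errors:
   country  errors
8       FR       3
2       DE       4
3       UK       6
11      JP       7
filter rows where country in ['UK', 'JP', 'DE']:
   country  errors
2       DE       4
3       UK       6
11      JP       7
sort by errors descending:
   country  errors
11      JP       7
3       UK       6
2       DE       4
add column errors_x10 = t['errors'] * 10:
   country  errors  errors_x10
11      JP       7          70
3       UK       6          60
2       DE       4          40
Reading off the value at position 0, column 'errors_x10', we get 70.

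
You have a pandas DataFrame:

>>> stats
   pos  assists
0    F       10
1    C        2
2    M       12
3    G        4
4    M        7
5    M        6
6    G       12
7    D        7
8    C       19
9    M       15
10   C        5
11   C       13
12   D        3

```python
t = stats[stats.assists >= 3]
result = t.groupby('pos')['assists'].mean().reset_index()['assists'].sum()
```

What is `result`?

45.3333333333

filter rows where assists >= 3:
   pos  assists
0    F       10
2    M       12
3    G        4
4    M        7
5    M        6
6    G       12
7    D        7
8    C       19
9    M       15
10   C        5
11   C       13
12   D        3
group by pos, mean of assists:
pos
C    12.333333
D     5.000000
F    10.000000
G     8.000000
M    10.000000
Name: assists, dtype: float64
reset_index():
  pos    assists
0   C  12.333333
1   D   5.000000
2   F  10.000000
3   G   8.000000
4   M  10.000000
Taking the sum of column 'assists' gives 45.3333333333.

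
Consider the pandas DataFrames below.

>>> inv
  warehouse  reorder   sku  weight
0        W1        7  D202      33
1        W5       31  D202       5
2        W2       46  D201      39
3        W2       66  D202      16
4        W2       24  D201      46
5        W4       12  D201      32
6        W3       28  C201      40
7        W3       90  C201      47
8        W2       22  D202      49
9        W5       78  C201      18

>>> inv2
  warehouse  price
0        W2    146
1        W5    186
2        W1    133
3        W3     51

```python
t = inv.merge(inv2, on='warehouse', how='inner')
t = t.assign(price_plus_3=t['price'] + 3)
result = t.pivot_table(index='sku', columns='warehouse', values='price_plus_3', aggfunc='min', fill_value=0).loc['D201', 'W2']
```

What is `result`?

149

merge on 'warehouse' (how='inner') → 9 rows:
  warehouse  reorder   sku  weight  price
0        W1        7  D202      33    133
1        W5       31  D202       5    186
2        W2       46  D201      39    146
3        W2       66  D202      16    146
4        W2       24  D201      46    146
5        W3       28  C201      40     51
6        W3       90  C201      47     51
7        W2       22  D202      49    146
8        W5       78  C201      18    186
add column price_plus_3 = t['price'] + 3:
  warehouse  reorder   sku  weight  price  price_plus_3
0        W1        7  D202      33    133           136
1        W5       31  D202       5    186           189
2        W2       46  D201      39    146           149
3        W2       66  D202      16    146           149
4        W2       24  D201      46    146           149
5        W3       28  C201      40     51            54
6        W3       90  C201      47     51            54
7        W2       22  D202      49    146           149
8        W5       78  C201      18    186           189
pivot: rows=sku, cols=warehouse, min(price_plus_3):
warehouse   W1   W2  W3   W5
sku                         
C201         0    0  54  189
D201         0  149   0    0
D202       136  149   0  189
Taking the value at row 'D201', column 'W2' gives 149.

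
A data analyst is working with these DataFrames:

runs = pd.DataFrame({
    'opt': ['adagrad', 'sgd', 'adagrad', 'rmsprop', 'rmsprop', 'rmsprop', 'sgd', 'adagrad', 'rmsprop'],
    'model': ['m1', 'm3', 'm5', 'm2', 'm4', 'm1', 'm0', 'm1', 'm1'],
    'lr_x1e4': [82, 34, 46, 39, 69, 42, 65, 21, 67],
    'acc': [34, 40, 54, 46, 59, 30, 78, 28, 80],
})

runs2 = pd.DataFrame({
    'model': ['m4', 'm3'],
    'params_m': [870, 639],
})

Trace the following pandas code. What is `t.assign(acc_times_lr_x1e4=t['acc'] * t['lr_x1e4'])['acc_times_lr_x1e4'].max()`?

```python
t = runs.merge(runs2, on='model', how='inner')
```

4071

merge on 'model' (how='inner') → 2 rows:
       opt model  lr_x1e4  acc  params_m
0      sgd    m3       34   40       639
1  rmsprop    m4       69   59       870
add column acc_times_lr_x1e4 = t['acc'] * t['lr_x1e4']:
       opt model  lr_x1e4  acc  params_m  acc_times_lr_x1e4
0      sgd    m3       34   40       639               1360
1  rmsprop    m4       69   59       870               4071
Reading off the max of column 'acc_times_lr_x1e4', we get 4071.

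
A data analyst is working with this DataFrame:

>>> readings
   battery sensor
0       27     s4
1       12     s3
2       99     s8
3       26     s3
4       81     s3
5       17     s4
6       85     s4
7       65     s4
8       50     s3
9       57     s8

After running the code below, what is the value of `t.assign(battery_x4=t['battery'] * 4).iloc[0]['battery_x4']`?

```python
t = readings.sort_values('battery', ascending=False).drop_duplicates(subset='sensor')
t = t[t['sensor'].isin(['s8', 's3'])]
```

sort by battery descending:
   battery sensor
2       99     s8
6       85     s4
4       81     s3
7       65     s4
9       57     s8
8       50     s3
0       27     s4
3       26     s3
5       17     s4
1       12     s3
drop duplicate sensor (keep=first):
   battery sensor
2       99     s8
6       85     s4
4       81     s3
filter rows where sensor in ['s8', 's3']:
   battery sensor
2       99     s8
4       81     s3
add column battery_x4 = t['battery'] * 4:
   battery sensor  battery_x4
2       99     s8         396
4       81     s3         324

396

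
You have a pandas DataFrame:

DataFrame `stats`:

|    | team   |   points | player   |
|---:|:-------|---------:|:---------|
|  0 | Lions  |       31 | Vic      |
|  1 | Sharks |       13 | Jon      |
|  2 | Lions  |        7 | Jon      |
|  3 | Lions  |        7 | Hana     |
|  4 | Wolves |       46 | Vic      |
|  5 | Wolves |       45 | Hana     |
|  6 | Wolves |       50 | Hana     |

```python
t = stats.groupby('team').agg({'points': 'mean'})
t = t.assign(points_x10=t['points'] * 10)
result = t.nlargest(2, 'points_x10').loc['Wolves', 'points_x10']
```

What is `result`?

group by team, mean of points:
        points
team          
Lions     15.0
Sharks    13.0
Wolves    47.0
add column points_x10 = t['points'] * 10:
        points  points_x10
team                      
Lions     15.0       150.0
Sharks    13.0       130.0
Wolves    47.0       470.0
take 2 rows with largest points_x10:
        points  points_x10
team                      
Wolves    47.0       470.0
Lions     15.0       150.0

470.0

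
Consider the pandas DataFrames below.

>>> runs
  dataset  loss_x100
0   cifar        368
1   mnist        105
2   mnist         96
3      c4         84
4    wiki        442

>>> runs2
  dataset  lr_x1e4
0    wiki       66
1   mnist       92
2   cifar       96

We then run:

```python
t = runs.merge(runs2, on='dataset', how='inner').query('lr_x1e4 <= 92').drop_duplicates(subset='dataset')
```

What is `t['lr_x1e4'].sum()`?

158

merge on 'dataset' (how='inner') → 4 rows:
  dataset  loss_x100  lr_x1e4
0   cifar        368       96
1   mnist        105       92
2   mnist         96       92
3    wiki        442       66
filter rows where lr_x1e4 <= 92:
  dataset  loss_x100  lr_x1e4
1   mnist        105       92
2   mnist         96       92
3    wiki        442       66
drop duplicate dataset (keep=first):
  dataset  loss_x100  lr_x1e4
1   mnist        105       92
3    wiki        442       66
Then the sum of column 'lr_x1e4': 158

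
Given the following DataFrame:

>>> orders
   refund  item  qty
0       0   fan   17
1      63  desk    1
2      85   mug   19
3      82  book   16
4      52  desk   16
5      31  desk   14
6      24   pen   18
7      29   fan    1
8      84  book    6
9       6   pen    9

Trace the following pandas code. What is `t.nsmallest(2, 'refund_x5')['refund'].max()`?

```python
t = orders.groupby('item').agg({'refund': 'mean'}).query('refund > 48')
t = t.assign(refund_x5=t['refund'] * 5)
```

group by item, mean of refund:
         refund
item           
book  83.000000
desk  48.666667
fan   14.500000
mug   85.000000
pen   15.000000
filter rows where refund > 48:
         refund
item           
book  83.000000
desk  48.666667
mug   85.000000
add column refund_x5 = t['refund'] * 5:
         refund   refund_x5
item                       
book  83.000000  415.000000
desk  48.666667  243.333333
mug   85.000000  425.000000
take 2 rows with smallest refund_x5:
         refund   refund_x5
item                       
desk  48.666667  243.333333
book  83.000000  415.000000
Taking the max of column 'refund' gives 83.0.

83.0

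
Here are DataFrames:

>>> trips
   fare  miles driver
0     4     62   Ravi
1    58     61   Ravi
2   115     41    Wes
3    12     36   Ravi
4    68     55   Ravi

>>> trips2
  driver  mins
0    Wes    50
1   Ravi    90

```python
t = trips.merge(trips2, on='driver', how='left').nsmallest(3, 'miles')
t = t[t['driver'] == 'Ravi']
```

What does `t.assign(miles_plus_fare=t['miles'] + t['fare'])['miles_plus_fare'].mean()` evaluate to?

merge on 'driver' (how='left') → 5 rows:
   fare  miles driver  mins
0     4     62   Ravi    90
1    58     61   Ravi    90
2   115     41    Wes    50
3    12     36   Ravi    90
4    68     55   Ravi    90
take 3 rows with smallest miles:
   fare  miles driver  mins
3    12     36   Ravi    90
2   115     41    Wes    50
4    68     55   Ravi    90
filter rows where driver == 'Ravi':
   fare  miles driver  mins
3    12     36   Ravi    90
4    68     55   Ravi    90
add column miles_plus_fare = t['miles'] + t['fare']:
   fare  miles driver  mins  miles_plus_fare
3    12     36   Ravi    90               48
4    68     55   Ravi    90              123
Hence 85.5.

85.5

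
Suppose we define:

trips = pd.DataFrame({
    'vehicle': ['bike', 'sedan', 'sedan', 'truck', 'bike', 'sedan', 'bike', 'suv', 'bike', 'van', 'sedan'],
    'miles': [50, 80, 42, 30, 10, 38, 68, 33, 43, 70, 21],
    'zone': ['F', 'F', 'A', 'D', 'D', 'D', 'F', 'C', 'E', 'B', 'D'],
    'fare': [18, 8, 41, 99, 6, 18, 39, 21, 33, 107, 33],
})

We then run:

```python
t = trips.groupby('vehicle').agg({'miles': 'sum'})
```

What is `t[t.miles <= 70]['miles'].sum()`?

133

group by vehicle, sum of miles:
         miles
vehicle       
bike       171
sedan      181
suv         33
truck       30
van         70
filter rows where miles <= 70:
         miles
vehicle       
suv         33
truck       30
van         70
Then the sum of column 'miles': 133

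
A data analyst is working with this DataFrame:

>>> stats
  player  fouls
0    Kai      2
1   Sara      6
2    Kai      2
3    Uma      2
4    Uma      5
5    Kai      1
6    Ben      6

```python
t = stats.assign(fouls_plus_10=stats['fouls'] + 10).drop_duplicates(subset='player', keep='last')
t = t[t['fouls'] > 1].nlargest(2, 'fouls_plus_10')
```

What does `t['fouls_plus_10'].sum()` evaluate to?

add column fouls_plus_10 = stats['fouls'] + 10:
  player  fouls  fouls_plus_10
0    Kai      2             12
1   Sara      6             16
2    Kai      2             12
3    Uma      2             12
4    Uma      5             15
5    Kai      1             11
6    Ben      6             16
drop duplicate player (keep=last):
  player  fouls  fouls_plus_10
1   Sara      6             16
4    Uma      5             15
5    Kai      1             11
6    Ben      6             16
filter rows where fouls > 1:
  player  fouls  fouls_plus_10
1   Sara      6             16
4    Uma      5             15
6    Ben      6             16
take 2 rows with largest fouls_plus_10:
  player  fouls  fouls_plus_10
1   Sara      6             16
6    Ben      6             16
Finally, sum of column 'fouls_plus_10' = 32.

32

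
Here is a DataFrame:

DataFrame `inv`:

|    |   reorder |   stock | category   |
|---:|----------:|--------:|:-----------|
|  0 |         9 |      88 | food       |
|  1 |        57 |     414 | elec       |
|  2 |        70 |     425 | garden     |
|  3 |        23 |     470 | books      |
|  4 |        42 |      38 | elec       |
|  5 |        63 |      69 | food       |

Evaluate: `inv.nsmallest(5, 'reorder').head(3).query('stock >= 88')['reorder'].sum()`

32

take 5 rows with smallest reorder:
   reorder  stock category
0        9     88     food
3       23    470    books
4       42     38     elec
1       57    414     elec
5       63     69     food
take first 3 rows:
   reorder  stock category
0        9     88     food
3       23    470    books
4       42     38     elec
filter rows where stock >= 88:
   reorder  stock category
0        9     88     food
3       23    470    books
Then the sum of column 'reorder': 32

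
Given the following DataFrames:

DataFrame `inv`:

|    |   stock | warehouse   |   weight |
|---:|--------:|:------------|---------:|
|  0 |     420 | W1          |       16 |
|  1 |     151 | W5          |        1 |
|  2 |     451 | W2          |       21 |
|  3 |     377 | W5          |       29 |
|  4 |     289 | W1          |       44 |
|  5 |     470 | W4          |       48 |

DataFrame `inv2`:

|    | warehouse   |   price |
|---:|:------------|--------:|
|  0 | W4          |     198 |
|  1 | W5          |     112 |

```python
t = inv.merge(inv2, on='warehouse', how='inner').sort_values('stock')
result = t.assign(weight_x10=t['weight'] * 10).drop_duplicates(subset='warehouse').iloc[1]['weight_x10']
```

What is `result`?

merge on 'warehouse' (how='inner') → 3 rows:
   stock warehouse  weight  price
0    151        W5       1    112
1    377        W5      29    112
2    470        W4      48    198
sort by stock:
   stock warehouse  weight  price
0    151        W5       1    112
1    377        W5      29    112
2    470        W4      48    198
add column weight_x10 = t['weight'] * 10:
   stock warehouse  weight  price  weight_x10
0    151        W5       1    112          10
1    377        W5      29    112         290
2    470        W4      48    198         480
drop duplicate warehouse (keep=first):
   stock warehouse  weight  price  weight_x10
0    151        W5       1    112          10
2    470        W4      48    198         480
Reading off the value at position 1, column 'weight_x10', we get 480.

480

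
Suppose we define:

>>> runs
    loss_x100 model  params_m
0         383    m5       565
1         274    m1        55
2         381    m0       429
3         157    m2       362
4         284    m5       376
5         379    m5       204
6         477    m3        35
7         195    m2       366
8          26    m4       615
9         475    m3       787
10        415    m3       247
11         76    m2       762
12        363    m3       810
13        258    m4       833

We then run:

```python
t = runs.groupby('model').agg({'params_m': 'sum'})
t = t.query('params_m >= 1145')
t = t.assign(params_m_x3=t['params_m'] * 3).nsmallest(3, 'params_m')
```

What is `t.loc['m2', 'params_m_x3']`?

group by model, sum of params_m:
       params_m
model          
m0          429
m1           55
m2         1490
m3         1879
m4         1448
m5         1145
filter rows where params_m >= 1145:
       params_m
model          
m2         1490
m3         1879
m4         1448
m5         1145
add column params_m_x3 = t['params_m'] * 3:
       params_m  params_m_x3
model                       
m2         1490         4470
m3         1879         5637
m4         1448         4344
m5         1145         3435
take 3 rows with smallest params_m:
       params_m  params_m_x3
model                       
m5         1145         3435
m4         1448         4344
m2         1490         4470
The value at row 'm2', column 'params_m_x3' is 4470.

4470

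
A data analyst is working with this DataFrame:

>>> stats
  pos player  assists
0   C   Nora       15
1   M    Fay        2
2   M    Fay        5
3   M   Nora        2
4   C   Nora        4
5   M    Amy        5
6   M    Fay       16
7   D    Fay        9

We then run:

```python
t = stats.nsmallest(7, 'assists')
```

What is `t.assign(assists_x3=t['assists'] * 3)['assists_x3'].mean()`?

take 7 rows with smallest assists:
  pos player  assists
1   M    Fay        2
3   M   Nora        2
4   C   Nora        4
2   M    Fay        5
5   M    Amy        5
7   D    Fay        9
0   C   Nora       15
add column assists_x3 = t['assists'] * 3:
  pos player  assists  assists_x3
1   M    Fay        2           6
3   M   Nora        2           6
4   C   Nora        4          12
2   M    Fay        5          15
5   M    Amy        5          15
7   D    Fay        9          27
0   C   Nora       15          45

18.0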